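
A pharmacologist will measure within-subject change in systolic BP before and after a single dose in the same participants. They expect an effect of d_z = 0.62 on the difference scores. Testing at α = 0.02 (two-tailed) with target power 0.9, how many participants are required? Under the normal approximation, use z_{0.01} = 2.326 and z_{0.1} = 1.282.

n = 34 pairs

For a paired (one-sample on differences) test: n = ((z_{α/2} + z_β) / d)².
z_{α/2} + z_β = 2.326 + 1.282 = 3.608.
n = (3.608 / 0.62)² = 5.819² = 33.86.
Round up.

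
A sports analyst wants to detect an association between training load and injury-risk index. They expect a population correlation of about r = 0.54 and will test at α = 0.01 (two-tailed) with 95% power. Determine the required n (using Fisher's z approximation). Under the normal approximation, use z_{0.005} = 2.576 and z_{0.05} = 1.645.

n = 52

Fisher's z: C = ½·ln((1+r)/(1−r)) = ½·ln(3.3478) = 0.6042.
n = ((z_{α/2} + z_β)/C)² + 3.
(2.576 + 1.645) / 0.6042 = 4.221 / 0.6042 = 6.986.
n = 6.986² + 3 = 48.81 + 3 = 51.8.
Round up.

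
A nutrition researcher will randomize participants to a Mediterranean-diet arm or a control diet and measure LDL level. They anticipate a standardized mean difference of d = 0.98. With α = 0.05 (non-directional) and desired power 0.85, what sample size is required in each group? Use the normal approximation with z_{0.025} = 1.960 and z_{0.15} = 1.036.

For two independent groups with equal n: n = 2·((z_{α/2} + z_β) / d)².
z_{α/2} + z_β = 1.960 + 1.036 = 2.996.
n = 2 × (2.996 / 0.98)² = 2 × 3.057² = 2 × 9.35 = 18.7.
Round up to the next whole participant.

n = 19 per group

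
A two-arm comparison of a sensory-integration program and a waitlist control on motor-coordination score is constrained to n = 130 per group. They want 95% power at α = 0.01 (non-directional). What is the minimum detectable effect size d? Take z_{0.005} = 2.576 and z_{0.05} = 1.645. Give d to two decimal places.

For two independent groups of n = 130 each: d_min = (z_{α/2} + z_β)·√(2/n).
z-sum = 2.576 + 1.645 = 4.221.
d_min = 4.221 × √(2/130) = 4.221 × 0.1240 = 0.524.

d_min ≈ 0.52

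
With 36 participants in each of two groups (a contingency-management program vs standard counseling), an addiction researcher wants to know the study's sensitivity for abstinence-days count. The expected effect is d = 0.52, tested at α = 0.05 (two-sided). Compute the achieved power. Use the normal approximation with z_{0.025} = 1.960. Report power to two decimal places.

For two equal groups, power = Φ(d·√(n/2) − z_{α/2}).
d·√(n/2) = 0.52 × √(36/2) = 0.52 × 4.243 = 2.206.
z_β = 2.206 − 1.960 = 0.246.
Power = Φ(0.246) = 0.597.

power ≈ 0.60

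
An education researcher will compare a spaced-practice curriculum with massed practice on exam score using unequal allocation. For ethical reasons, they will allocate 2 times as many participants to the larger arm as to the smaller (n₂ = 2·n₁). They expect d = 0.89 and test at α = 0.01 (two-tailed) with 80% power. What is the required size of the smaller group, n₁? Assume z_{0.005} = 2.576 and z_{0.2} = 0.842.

n₁ = 23

With allocation ratio k = n₂/n₁ = 2, Var(x̄₁−x̄₂) = σ²(1/n₁ + 1/(k·n₁)) = σ²·(k+1)/(k·n₁).
So n₁ = (1 + 1/k)·((z_{α/2} + z_β)/d)² = 1.500 × (3.418/0.89)².
n₁ = 1.500 × 14.75 = 22.1.
Round up: n₁ = 23, giving n₂ = 2 × 23 = 46.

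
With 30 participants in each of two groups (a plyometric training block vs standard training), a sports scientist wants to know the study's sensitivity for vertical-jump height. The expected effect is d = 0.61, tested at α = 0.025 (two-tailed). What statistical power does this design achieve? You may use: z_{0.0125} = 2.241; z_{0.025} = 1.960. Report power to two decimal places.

For two equal groups, power = Φ(d·√(n/2) − z_{α/2}).
d·√(n/2) = 0.61 × √(30/2) = 0.61 × 3.873 = 2.363.
z_β = 2.363 − 2.241 = 0.122.
Power = Φ(0.122) = 0.548.

power ≈ 0.55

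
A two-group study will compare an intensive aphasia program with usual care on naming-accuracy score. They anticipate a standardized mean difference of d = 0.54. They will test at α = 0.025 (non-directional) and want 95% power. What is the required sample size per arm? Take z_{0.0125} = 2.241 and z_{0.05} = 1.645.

For two independent groups with equal n: n = 2·((z_{α/2} + z_β) / d)².
z_{α/2} + z_β = 2.241 + 1.645 = 3.886.
n = 2 × (3.886 / 0.54)² = 2 × 7.196² = 2 × 51.79 = 103.6.
Round up to the next whole participant.

n = 104 per group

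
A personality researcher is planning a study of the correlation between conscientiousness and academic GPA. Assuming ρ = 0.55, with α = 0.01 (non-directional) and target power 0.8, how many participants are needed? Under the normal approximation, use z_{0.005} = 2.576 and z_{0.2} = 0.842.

n = 34

Fisher's z: C = ½·ln((1+r)/(1−r)) = ½·ln(3.4444) = 0.6184.
n = ((z_{α/2} + z_β)/C)² + 3.
(2.576 + 0.842) / 0.6184 = 3.418 / 0.6184 = 5.527.
n = 5.527² + 3 = 30.55 + 3 = 33.5.
Round up.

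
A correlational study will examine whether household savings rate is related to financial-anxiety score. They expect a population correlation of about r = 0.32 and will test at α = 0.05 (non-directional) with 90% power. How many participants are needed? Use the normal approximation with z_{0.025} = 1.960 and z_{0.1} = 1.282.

n = 99

Fisher's z: C = ½·ln((1+r)/(1−r)) = ½·ln(1.9412) = 0.3316.
n = ((z_{α/2} + z_β)/C)² + 3.
(1.960 + 1.282) / 0.3316 = 3.242 / 0.3316 = 9.777.
n = 9.777² + 3 = 95.59 + 3 = 98.6.
Round up.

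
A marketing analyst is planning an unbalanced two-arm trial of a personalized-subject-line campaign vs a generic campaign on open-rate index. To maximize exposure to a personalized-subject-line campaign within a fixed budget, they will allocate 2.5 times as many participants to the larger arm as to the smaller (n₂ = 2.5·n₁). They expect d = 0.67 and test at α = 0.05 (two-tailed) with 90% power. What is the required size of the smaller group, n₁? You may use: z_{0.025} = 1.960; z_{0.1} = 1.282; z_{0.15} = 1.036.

n₁ = 33

With allocation ratio k = n₂/n₁ = 2.5, Var(x̄₁−x̄₂) = σ²(1/n₁ + 1/(k·n₁)) = σ²·(k+1)/(k·n₁).
So n₁ = (1 + 1/k)·((z_{α/2} + z_β)/d)² = 1.400 × (3.242/0.67)².
n₁ = 1.400 × 23.41 = 32.8.
Round up: n₁ = 33, giving n₂ = ⌈2.5 × 33⌉ = ⌈82.5⌉ = 83.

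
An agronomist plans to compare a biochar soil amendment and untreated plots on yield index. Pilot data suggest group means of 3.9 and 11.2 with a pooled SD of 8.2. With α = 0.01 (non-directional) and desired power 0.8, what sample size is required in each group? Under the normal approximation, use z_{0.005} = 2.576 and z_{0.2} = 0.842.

n = 30 per group

Cohen's d = |M₁ − M₂| / SD_pooled = |3.9 − 11.2| / 8.2 = 7.3 / 8.2 = 0.890.
For two independent groups with equal n: n = 2·((z_{α/2} + z_β) / d)².
z_{α/2} + z_β = 2.576 + 0.842 = 3.418.
n = 2 × (3.418 / 0.890)² = 2 × 3.840² = 2 × 14.75 = 29.5.
Round up to the next whole participant.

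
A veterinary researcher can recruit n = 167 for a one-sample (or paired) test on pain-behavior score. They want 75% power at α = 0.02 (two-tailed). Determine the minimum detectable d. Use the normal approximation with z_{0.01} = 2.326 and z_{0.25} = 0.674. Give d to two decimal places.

d_min ≈ 0.23

For a single sample (or paired design) of n = 167: d_min = (z_{α/2} + z_β)/√n.
z-sum = 2.326 + 0.674 = 3.000.
d_min = 3.000 / √167 = 3.000 / 12.923 = 0.232.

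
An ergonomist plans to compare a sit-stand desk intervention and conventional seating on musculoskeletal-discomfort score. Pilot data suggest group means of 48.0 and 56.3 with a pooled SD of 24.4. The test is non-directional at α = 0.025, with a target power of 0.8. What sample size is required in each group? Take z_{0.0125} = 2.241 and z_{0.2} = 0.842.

n = 165 per group

Cohen's d = |M₁ − M₂| / SD_pooled = |48.0 − 56.3| / 24.4 = 8.3 / 24.4 = 0.340.
For two independent groups with equal n: n = 2·((z_{α/2} + z_β) / d)².
z_{α/2} + z_β = 2.241 + 0.842 = 3.083.
n = 2 × (3.083 / 0.340)² = 2 × 9.068² = 2 × 82.22 = 164.4.
Round up to the next whole participant.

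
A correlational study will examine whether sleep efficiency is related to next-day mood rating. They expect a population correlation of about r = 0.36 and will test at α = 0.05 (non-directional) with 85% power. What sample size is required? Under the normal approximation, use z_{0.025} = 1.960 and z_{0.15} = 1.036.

Fisher's z: C = ½·ln((1+r)/(1−r)) = ½·ln(2.1250) = 0.3769.
n = ((z_{α/2} + z_β)/C)² + 3.
(1.960 + 1.036) / 0.3769 = 2.996 / 0.3769 = 7.949.
n = 7.949² + 3 = 63.19 + 3 = 66.2.
Round up.

n = 67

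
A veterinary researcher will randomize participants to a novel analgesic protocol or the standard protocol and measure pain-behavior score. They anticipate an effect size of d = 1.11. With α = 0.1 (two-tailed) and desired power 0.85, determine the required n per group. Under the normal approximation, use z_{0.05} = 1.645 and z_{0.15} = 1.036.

n = 12 per group

For two independent groups with equal n: n = 2·((z_{α/2} + z_β) / d)².
z_{α/2} + z_β = 1.645 + 1.036 = 2.681.
n = 2 × (2.681 / 1.11)² = 2 × 2.415² = 2 × 5.83 = 11.7.
Round up to the next whole participant.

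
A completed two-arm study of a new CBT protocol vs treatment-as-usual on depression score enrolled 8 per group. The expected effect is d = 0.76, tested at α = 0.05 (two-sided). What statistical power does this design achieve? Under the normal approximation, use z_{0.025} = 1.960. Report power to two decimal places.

power ≈ 0.33

For two equal groups, power = Φ(d·√(n/2) − z_{α/2}).
d·√(n/2) = 0.76 × √(8/2) = 0.76 × 2.000 = 1.520.
z_β = 1.520 − 1.960 = -0.440.
Power = Φ(-0.440) = 0.330.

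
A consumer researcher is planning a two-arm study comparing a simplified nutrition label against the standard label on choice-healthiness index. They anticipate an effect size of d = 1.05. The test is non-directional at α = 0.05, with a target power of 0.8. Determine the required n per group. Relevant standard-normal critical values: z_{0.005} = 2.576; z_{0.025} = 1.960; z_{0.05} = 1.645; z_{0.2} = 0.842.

For two independent groups with equal n: n = 2·((z_{α/2} + z_β) / d)².
z_{α/2} + z_β = 1.960 + 0.842 = 2.802.
n = 2 × (2.802 / 1.05)² = 2 × 2.669² = 2 × 7.12 = 14.2.
Round up to the next whole participant.

n = 15 per group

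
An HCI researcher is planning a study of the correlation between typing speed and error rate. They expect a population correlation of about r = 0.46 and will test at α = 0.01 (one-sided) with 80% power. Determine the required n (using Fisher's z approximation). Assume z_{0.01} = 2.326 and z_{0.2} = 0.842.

Fisher's z: C = ½·ln((1+r)/(1−r)) = ½·ln(2.7037) = 0.4973.
n = ((z_{α} + z_β)/C)² + 3.
(2.326 + 0.842) / 0.4973 = 3.168 / 0.4973 = 6.370.
n = 6.370² + 3 = 40.58 + 3 = 43.6.
Round up.

n = 44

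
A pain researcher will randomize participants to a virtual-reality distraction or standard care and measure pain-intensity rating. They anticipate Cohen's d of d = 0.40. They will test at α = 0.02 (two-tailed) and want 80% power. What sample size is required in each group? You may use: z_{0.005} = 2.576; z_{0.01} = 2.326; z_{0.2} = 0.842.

For two independent groups with equal n: n = 2·((z_{α/2} + z_β) / d)².
z_{α/2} + z_β = 2.326 + 0.842 = 3.168.
n = 2 × (3.168 / 0.40)² = 2 × 7.920² = 2 × 62.73 = 125.5.
Round up to the next whole participant.

n = 126 per group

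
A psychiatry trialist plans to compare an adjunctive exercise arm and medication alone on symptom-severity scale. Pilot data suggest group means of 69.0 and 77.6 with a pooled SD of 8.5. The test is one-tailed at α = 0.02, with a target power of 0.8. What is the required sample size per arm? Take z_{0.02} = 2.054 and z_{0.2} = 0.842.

n = 17 per group

Cohen's d = |M₁ − M₂| / SD_pooled = |69.0 − 77.6| / 8.5 = 8.6 / 8.5 = 1.012.
For two independent groups with equal n: n = 2·((z_{α} + z_β) / d)².
z_{α} + z_β = 2.054 + 0.842 = 2.896.
n = 2 × (2.896 / 1.012)² = 2 × 2.862² = 2 × 8.19 = 16.4.
Round up to the next whole participant.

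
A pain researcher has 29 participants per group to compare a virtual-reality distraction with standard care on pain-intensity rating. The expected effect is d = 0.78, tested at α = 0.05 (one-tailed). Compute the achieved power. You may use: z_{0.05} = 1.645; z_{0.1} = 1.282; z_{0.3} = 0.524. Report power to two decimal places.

power ≈ 0.91

For two equal groups, power = Φ(d·√(n/2) − z_{α}).
d·√(n/2) = 0.78 × √(29/2) = 0.78 × 3.808 = 2.970.
z_β = 2.970 − 1.645 = 1.325.
Power = Φ(1.325) = 0.907.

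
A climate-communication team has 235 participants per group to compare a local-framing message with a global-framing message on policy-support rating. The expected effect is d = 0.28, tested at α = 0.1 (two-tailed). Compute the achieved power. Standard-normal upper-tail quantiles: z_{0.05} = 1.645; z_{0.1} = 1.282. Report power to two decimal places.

For two equal groups, power = Φ(d·√(n/2) − z_{α/2}).
d·√(n/2) = 0.28 × √(235/2) = 0.28 × 10.840 = 3.035.
z_β = 3.035 − 1.645 = 1.390.
Power = Φ(1.390) = 0.918.

power ≈ 0.92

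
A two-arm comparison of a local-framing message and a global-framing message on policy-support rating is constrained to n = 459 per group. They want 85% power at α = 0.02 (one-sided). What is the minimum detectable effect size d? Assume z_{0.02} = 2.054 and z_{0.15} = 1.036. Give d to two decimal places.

d_min ≈ 0.20

For two independent groups of n = 459 each: d_min = (z_{α} + z_β)·√(2/n).
z-sum = 2.054 + 1.036 = 3.090.
d_min = 3.090 × √(2/459) = 3.090 × 0.0660 = 0.204.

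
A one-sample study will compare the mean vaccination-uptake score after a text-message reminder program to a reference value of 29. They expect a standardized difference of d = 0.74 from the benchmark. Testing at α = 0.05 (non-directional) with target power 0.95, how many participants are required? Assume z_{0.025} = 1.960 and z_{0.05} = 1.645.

n = 24

For a one-sample test: n = ((z_{α/2} + z_β) / d)².
z_{α/2} + z_β = 1.960 + 1.645 = 3.605.
n = (3.605 / 0.74)² = 4.872² = 23.73.
Round up.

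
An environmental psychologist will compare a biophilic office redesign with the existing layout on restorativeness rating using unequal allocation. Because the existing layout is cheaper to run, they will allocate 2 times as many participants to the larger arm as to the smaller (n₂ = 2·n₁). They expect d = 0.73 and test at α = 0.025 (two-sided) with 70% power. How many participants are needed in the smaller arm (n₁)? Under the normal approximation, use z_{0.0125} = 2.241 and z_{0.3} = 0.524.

With allocation ratio k = n₂/n₁ = 2, Var(x̄₁−x̄₂) = σ²(1/n₁ + 1/(k·n₁)) = σ²·(k+1)/(k·n₁).
So n₁ = (1 + 1/k)·((z_{α/2} + z_β)/d)² = 1.500 × (2.765/0.73)².
n₁ = 1.500 × 14.35 = 21.5.
Round up: n₁ = 22, giving n₂ = 2 × 22 = 44.

n₁ = 22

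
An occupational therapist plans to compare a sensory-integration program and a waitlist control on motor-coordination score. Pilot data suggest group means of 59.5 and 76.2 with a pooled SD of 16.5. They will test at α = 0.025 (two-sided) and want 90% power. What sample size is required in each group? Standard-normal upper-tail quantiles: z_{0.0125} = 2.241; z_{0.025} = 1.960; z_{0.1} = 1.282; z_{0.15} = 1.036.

Cohen's d = |M₁ − M₂| / SD_pooled = |59.5 − 76.2| / 16.5 = 16.7 / 16.5 = 1.012.
For two independent groups with equal n: n = 2·((z_{α/2} + z_β) / d)².
z_{α/2} + z_β = 2.241 + 1.282 = 3.523.
n = 2 × (3.523 / 1.012)² = 2 × 3.481² = 2 × 12.12 = 24.2.
Round up to the next whole participant.

n = 25 per group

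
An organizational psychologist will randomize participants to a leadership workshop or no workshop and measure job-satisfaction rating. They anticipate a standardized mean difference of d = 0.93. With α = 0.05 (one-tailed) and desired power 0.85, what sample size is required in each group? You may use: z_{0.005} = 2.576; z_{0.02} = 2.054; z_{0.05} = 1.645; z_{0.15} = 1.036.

n = 17 per group

For two independent groups with equal n: n = 2·((z_{α} + z_β) / d)².
z_{α} + z_β = 1.645 + 1.036 = 2.681.
n = 2 × (2.681 / 0.93)² = 2 × 2.883² = 2 × 8.31 = 16.6.
Round up to the next whole participant.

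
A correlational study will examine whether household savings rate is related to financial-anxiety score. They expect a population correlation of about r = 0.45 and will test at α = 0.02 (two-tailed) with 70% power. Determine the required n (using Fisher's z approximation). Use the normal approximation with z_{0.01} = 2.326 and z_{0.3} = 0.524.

Fisher's z: C = ½·ln((1+r)/(1−r)) = ½·ln(2.6364) = 0.4847.
n = ((z_{α/2} + z_β)/C)² + 3.
(2.326 + 0.524) / 0.4847 = 2.850 / 0.4847 = 5.880.
n = 5.880² + 3 = 34.57 + 3 = 37.6.
Round up.

n = 38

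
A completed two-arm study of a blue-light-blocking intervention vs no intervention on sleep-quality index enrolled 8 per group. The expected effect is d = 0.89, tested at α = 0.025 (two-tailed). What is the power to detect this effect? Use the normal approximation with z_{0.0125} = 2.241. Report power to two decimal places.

For two equal groups, power = Φ(d·√(n/2) − z_{α/2}).
d·√(n/2) = 0.89 × √(8/2) = 0.89 × 2.000 = 1.780.
z_β = 1.780 − 2.241 = -0.461.
Power = Φ(-0.461) = 0.322.

power ≈ 0.32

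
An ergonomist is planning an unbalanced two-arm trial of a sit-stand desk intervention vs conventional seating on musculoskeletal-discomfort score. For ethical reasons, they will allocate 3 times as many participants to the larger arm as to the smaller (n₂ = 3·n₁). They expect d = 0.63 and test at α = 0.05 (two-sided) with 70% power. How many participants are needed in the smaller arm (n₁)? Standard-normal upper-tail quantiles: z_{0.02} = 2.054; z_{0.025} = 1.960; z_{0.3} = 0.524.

n₁ = 21

With allocation ratio k = n₂/n₁ = 3, Var(x̄₁−x̄₂) = σ²(1/n₁ + 1/(k·n₁)) = σ²·(k+1)/(k·n₁).
So n₁ = (1 + 1/k)·((z_{α/2} + z_β)/d)² = 1.333 × (2.484/0.63)².
n₁ = 1.333 × 15.55 = 20.7.
Round up: n₁ = 21, giving n₂ = 3 × 21 = 63.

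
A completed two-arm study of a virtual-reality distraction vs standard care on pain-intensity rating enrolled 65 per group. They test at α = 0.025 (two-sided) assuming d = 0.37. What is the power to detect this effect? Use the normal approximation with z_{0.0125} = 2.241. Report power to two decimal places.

power ≈ 0.45

For two equal groups, power = Φ(d·√(n/2) − z_{α/2}).
d·√(n/2) = 0.37 × √(65/2) = 0.37 × 5.701 = 2.109.
z_β = 2.109 − 2.241 = -0.132.
Power = Φ(-0.132) = 0.448.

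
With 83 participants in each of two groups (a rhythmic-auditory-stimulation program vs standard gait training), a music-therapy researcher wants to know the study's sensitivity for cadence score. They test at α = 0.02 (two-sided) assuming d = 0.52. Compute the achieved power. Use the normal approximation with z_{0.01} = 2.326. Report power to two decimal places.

For two equal groups, power = Φ(d·√(n/2) − z_{α/2}).
d·√(n/2) = 0.52 × √(83/2) = 0.52 × 6.442 = 3.350.
z_β = 3.350 − 2.326 = 1.024.
Power = Φ(1.024) = 0.847.

power ≈ 0.85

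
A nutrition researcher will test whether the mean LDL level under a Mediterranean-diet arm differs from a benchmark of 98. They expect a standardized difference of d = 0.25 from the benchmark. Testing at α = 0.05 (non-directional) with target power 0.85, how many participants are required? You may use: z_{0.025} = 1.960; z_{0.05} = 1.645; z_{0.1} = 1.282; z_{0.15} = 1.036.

n = 144

For a one-sample test: n = ((z_{α/2} + z_β) / d)².
z_{α/2} + z_β = 1.960 + 1.036 = 2.996.
n = (2.996 / 0.25)² = 11.984² = 143.62.
Round up.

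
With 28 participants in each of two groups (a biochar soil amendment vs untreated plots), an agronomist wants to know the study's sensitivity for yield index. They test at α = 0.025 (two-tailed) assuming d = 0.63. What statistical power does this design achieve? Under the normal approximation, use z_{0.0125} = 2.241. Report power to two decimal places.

For two equal groups, power = Φ(d·√(n/2) − z_{α/2}).
d·√(n/2) = 0.63 × √(28/2) = 0.63 × 3.742 = 2.357.
z_β = 2.357 − 2.241 = 0.116.
Power = Φ(0.116) = 0.546.

power ≈ 0.55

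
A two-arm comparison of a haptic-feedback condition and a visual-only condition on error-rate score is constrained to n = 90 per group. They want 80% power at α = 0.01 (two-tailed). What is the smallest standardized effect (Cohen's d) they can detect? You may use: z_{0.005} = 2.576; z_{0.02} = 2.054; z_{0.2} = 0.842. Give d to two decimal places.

d_min ≈ 0.51

For two independent groups of n = 90 each: d_min = (z_{α/2} + z_β)·√(2/n).
z-sum = 2.576 + 0.842 = 3.418.
d_min = 3.418 × √(2/90) = 3.418 × 0.1491 = 0.510.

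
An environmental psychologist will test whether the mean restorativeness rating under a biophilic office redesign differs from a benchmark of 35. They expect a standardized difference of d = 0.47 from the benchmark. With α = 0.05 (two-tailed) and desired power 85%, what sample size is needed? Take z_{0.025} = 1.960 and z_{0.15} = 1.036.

For a one-sample test: n = ((z_{α/2} + z_β) / d)².
z_{α/2} + z_β = 1.960 + 1.036 = 2.996.
n = (2.996 / 0.47)² = 6.374² = 40.63.
Round up.

n = 41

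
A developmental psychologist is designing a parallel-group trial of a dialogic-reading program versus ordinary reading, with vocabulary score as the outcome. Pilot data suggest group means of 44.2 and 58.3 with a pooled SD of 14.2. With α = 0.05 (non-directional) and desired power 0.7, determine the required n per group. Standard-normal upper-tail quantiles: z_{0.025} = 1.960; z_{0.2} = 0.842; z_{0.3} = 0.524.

n = 13 per group

Cohen's d = |M₁ − M₂| / SD_pooled = |44.2 − 58.3| / 14.2 = 14.1 / 14.2 = 0.993.
For two independent groups with equal n: n = 2·((z_{α/2} + z_β) / d)².
z_{α/2} + z_β = 1.960 + 0.524 = 2.484.
n = 2 × (2.484 / 0.993)² = 2 × 2.502² = 2 × 6.26 = 12.5.
Round up to the next whole participant.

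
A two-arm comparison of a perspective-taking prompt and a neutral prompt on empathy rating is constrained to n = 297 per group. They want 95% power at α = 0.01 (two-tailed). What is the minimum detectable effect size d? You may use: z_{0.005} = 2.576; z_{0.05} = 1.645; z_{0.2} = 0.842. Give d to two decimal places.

d_min ≈ 0.35

For two independent groups of n = 297 each: d_min = (z_{α/2} + z_β)·√(2/n).
z-sum = 2.576 + 1.645 = 4.221.
d_min = 4.221 × √(2/297) = 4.221 × 0.0821 = 0.346.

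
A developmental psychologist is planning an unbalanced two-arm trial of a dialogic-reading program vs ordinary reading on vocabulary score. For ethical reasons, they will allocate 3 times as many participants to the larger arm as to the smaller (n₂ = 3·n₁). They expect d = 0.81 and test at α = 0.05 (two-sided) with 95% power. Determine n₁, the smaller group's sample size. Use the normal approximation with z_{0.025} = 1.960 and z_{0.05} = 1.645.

With allocation ratio k = n₂/n₁ = 3, Var(x̄₁−x̄₂) = σ²(1/n₁ + 1/(k·n₁)) = σ²·(k+1)/(k·n₁).
So n₁ = (1 + 1/k)·((z_{α/2} + z_β)/d)² = 1.333 × (3.605/0.81)².
n₁ = 1.333 × 19.81 = 26.4.
Round up: n₁ = 27, giving n₂ = 3 × 27 = 81.

n₁ = 27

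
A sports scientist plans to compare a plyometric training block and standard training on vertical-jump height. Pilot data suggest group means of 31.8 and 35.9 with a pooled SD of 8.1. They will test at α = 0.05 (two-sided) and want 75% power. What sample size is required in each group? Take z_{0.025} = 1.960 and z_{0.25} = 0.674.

Cohen's d = |M₁ − M₂| / SD_pooled = |31.8 − 35.9| / 8.1 = 4.1 / 8.1 = 0.506.
For two independent groups with equal n: n = 2·((z_{α/2} + z_β) / d)².
z_{α/2} + z_β = 1.960 + 0.674 = 2.634.
n = 2 × (2.634 / 0.506)² = 2 × 5.206² = 2 × 27.10 = 54.2.
Round up to the next whole participant.

n = 55 per group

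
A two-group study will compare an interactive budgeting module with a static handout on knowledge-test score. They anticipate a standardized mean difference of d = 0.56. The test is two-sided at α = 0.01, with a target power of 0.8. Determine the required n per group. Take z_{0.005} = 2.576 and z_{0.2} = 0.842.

For two independent groups with equal n: n = 2·((z_{α/2} + z_β) / d)².
z_{α/2} + z_β = 2.576 + 0.842 = 3.418.
n = 2 × (3.418 / 0.56)² = 2 × 6.104² = 2 × 37.25 = 74.5.
Round up to the next whole participant.

n = 75 per group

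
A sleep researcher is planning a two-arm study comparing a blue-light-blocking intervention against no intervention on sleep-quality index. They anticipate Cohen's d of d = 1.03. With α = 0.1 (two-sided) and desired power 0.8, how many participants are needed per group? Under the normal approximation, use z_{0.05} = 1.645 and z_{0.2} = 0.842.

n = 12 per group

For two independent groups with equal n: n = 2·((z_{α/2} + z_β) / d)².
z_{α/2} + z_β = 1.645 + 0.842 = 2.487.
n = 2 × (2.487 / 1.03)² = 2 × 2.415² = 2 × 5.83 = 11.7.
Round up to the next whole participant.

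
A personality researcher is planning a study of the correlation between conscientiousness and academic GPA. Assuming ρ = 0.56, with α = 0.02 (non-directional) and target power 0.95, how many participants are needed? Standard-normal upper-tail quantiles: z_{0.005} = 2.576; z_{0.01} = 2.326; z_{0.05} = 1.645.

Fisher's z: C = ½·ln((1+r)/(1−r)) = ½·ln(3.5455) = 0.6328.
n = ((z_{α/2} + z_β)/C)² + 3.
(2.326 + 1.645) / 0.6328 = 3.971 / 0.6328 = 6.275.
n = 6.275² + 3 = 39.38 + 3 = 42.4.
Round up.

n = 43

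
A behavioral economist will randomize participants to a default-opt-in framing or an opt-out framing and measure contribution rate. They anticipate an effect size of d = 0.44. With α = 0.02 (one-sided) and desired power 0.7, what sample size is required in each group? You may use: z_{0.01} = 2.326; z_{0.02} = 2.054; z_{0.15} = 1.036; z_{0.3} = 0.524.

For two independent groups with equal n: n = 2·((z_{α} + z_β) / d)².
z_{α} + z_β = 2.054 + 0.524 = 2.578.
n = 2 × (2.578 / 0.44)² = 2 × 5.859² = 2 × 34.33 = 68.7.
Round up to the next whole participant.

n = 69 per group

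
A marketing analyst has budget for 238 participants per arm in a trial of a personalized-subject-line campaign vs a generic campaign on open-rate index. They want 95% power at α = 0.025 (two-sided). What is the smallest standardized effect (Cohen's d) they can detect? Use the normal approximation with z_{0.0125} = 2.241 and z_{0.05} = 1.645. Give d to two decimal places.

For two independent groups of n = 238 each: d_min = (z_{α/2} + z_β)·√(2/n).
z-sum = 2.241 + 1.645 = 3.886.
d_min = 3.886 × √(2/238) = 3.886 × 0.0917 = 0.356.

d_min ≈ 0.36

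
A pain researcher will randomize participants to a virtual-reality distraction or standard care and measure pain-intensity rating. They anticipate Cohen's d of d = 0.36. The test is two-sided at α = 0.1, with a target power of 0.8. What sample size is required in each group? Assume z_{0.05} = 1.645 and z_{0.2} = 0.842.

For two independent groups with equal n: n = 2·((z_{α/2} + z_β) / d)².
z_{α/2} + z_β = 1.645 + 0.842 = 2.487.
n = 2 × (2.487 / 0.36)² = 2 × 6.908² = 2 × 47.73 = 95.5.
Round up to the next whole participant.

n = 96 per group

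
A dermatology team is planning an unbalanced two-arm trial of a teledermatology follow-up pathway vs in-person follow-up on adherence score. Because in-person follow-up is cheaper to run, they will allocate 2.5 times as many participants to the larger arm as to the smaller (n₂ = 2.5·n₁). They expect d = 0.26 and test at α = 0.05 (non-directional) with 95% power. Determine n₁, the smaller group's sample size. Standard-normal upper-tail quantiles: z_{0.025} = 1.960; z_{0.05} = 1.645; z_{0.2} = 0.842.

With allocation ratio k = n₂/n₁ = 2.5, Var(x̄₁−x̄₂) = σ²(1/n₁ + 1/(k·n₁)) = σ²·(k+1)/(k·n₁).
So n₁ = (1 + 1/k)·((z_{α/2} + z_β)/d)² = 1.400 × (3.605/0.26)².
n₁ = 1.400 × 192.25 = 269.1.
Round up: n₁ = 270, giving n₂ = 2.5 × 270 = 675.

n₁ = 270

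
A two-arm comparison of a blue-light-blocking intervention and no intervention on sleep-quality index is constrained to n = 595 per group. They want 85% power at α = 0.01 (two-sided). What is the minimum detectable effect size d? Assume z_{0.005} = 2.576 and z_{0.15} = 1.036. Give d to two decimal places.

d_min ≈ 0.21

For two independent groups of n = 595 each: d_min = (z_{α/2} + z_β)·√(2/n).
z-sum = 2.576 + 1.036 = 3.612.
d_min = 3.612 × √(2/595) = 3.612 × 0.0580 = 0.209.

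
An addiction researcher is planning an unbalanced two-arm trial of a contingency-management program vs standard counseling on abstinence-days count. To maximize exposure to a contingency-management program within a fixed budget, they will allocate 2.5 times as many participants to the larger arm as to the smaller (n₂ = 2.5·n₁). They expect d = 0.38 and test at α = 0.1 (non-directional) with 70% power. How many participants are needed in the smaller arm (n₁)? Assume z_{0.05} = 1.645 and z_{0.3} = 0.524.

With allocation ratio k = n₂/n₁ = 2.5, Var(x̄₁−x̄₂) = σ²(1/n₁ + 1/(k·n₁)) = σ²·(k+1)/(k·n₁).
So n₁ = (1 + 1/k)·((z_{α/2} + z_β)/d)² = 1.400 × (2.169/0.38)².
n₁ = 1.400 × 32.58 = 45.6.
Round up: n₁ = 46, giving n₂ = 2.5 × 46 = 115.

n₁ = 46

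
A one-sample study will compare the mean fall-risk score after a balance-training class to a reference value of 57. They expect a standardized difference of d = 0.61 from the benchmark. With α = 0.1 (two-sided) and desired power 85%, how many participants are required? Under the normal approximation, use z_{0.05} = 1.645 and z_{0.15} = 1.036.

n = 20

For a one-sample test: n = ((z_{α/2} + z_β) / d)².
z_{α/2} + z_β = 1.645 + 1.036 = 2.681.
n = (2.681 / 0.61)² = 4.395² = 19.32.
Round up.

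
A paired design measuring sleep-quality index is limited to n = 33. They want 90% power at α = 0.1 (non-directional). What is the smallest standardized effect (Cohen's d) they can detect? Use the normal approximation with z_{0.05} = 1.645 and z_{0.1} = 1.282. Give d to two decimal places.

d_min ≈ 0.51

For a single sample (or paired design) of n = 33: d_min = (z_{α/2} + z_β)/√n.
z-sum = 1.645 + 1.282 = 2.927.
d_min = 2.927 / √33 = 2.927 / 5.745 = 0.510.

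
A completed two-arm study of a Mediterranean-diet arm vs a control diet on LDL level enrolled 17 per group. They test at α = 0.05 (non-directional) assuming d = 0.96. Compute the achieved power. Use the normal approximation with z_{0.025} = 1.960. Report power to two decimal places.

For two equal groups, power = Φ(d·√(n/2) − z_{α/2}).
d·√(n/2) = 0.96 × √(17/2) = 0.96 × 2.915 = 2.799.
z_β = 2.799 − 1.960 = 0.839.
Power = Φ(0.839) = 0.799.

power ≈ 0.80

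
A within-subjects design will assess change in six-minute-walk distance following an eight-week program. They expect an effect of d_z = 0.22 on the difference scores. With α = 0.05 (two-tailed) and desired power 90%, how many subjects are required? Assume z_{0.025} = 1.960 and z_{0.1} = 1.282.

n = 218 pairs

For a paired (one-sample on differences) test: n = ((z_{α/2} + z_β) / d)².
z_{α/2} + z_β = 1.960 + 1.282 = 3.242.
n = (3.242 / 0.22)² = 14.736² = 217.16.
Round up.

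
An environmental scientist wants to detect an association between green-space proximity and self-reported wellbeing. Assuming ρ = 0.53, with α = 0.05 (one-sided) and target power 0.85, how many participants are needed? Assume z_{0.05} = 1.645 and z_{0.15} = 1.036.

Fisher's z: C = ½·ln((1+r)/(1−r)) = ½·ln(3.2553) = 0.5901.
n = ((z_{α} + z_β)/C)² + 3.
(1.645 + 1.036) / 0.5901 = 2.681 / 0.5901 = 4.543.
n = 4.543² + 3 = 20.64 + 3 = 23.6.
Round up.

n = 24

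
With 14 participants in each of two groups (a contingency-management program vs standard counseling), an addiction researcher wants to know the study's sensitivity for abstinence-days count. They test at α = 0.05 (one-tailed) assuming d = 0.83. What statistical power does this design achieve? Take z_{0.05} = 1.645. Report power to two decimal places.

power ≈ 0.71

For two equal groups, power = Φ(d·√(n/2) − z_{α}).
d·√(n/2) = 0.83 × √(14/2) = 0.83 × 2.646 = 2.196.
z_β = 2.196 − 1.645 = 0.551.
Power = Φ(0.551) = 0.709.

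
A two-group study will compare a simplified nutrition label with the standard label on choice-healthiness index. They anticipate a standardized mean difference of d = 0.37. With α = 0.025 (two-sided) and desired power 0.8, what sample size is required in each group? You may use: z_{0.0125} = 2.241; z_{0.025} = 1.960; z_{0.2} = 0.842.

For two independent groups with equal n: n = 2·((z_{α/2} + z_β) / d)².
z_{α/2} + z_β = 2.241 + 0.842 = 3.083.
n = 2 × (3.083 / 0.37)² = 2 × 8.332² = 2 × 69.43 = 138.9.
Round up to the next whole participant.

n = 139 per group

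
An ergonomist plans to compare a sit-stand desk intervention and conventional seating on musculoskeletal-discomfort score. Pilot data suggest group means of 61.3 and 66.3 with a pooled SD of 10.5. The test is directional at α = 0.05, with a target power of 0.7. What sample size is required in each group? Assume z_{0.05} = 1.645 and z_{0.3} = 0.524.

n = 42 per group

Cohen's d = |M₁ − M₂| / SD_pooled = |61.3 − 66.3| / 10.5 = 5.0 / 10.5 = 0.476.
For two independent groups with equal n: n = 2·((z_{α} + z_β) / d)².
z_{α} + z_β = 1.645 + 0.524 = 2.169.
n = 2 × (2.169 / 0.476)² = 2 × 4.557² = 2 × 20.76 = 41.5.
Round up to the next whole participant.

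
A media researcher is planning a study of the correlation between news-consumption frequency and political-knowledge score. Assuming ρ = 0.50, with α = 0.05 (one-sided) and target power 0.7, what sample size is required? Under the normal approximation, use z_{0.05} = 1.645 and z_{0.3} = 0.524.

n = 19

Fisher's z: C = ½·ln((1+r)/(1−r)) = ½·ln(3.0000) = 0.5493.
n = ((z_{α} + z_β)/C)² + 3.
(1.645 + 0.524) / 0.5493 = 2.169 / 0.5493 = 3.949.
n = 3.949² + 3 = 15.59 + 3 = 18.6.
Round up.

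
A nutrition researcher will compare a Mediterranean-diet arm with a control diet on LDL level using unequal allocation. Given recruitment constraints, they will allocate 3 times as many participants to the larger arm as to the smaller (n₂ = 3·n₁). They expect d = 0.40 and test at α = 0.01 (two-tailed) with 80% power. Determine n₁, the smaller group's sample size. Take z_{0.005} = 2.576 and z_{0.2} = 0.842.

n₁ = 98

With allocation ratio k = n₂/n₁ = 3, Var(x̄₁−x̄₂) = σ²(1/n₁ + 1/(k·n₁)) = σ²·(k+1)/(k·n₁).
So n₁ = (1 + 1/k)·((z_{α/2} + z_β)/d)² = 1.333 × (3.418/0.40)².
n₁ = 1.333 × 73.02 = 97.4.
Round up: n₁ = 98, giving n₂ = 3 × 98 = 294.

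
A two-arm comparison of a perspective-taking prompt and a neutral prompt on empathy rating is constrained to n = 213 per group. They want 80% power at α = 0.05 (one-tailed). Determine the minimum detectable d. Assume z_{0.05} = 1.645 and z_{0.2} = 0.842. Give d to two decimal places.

d_min ≈ 0.24

For two independent groups of n = 213 each: d_min = (z_{α} + z_β)·√(2/n).
z-sum = 1.645 + 0.842 = 2.487.
d_min = 2.487 × √(2/213) = 2.487 × 0.0969 = 0.241.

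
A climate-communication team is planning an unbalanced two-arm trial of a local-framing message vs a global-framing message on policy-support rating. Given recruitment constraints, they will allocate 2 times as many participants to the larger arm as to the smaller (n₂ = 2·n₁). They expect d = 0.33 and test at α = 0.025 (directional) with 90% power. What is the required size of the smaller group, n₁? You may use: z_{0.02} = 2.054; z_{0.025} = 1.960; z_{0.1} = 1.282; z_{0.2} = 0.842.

With allocation ratio k = n₂/n₁ = 2, Var(x̄₁−x̄₂) = σ²(1/n₁ + 1/(k·n₁)) = σ²·(k+1)/(k·n₁).
So n₁ = (1 + 1/k)·((z_{α} + z_β)/d)² = 1.500 × (3.242/0.33)².
n₁ = 1.500 × 96.52 = 144.8.
Round up: n₁ = 145, giving n₂ = 2 × 145 = 290.

n₁ = 145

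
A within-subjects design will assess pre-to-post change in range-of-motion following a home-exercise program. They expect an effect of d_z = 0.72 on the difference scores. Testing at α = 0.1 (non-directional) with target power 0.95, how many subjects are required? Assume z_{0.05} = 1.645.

For a paired (one-sample on differences) test: n = ((z_{α/2} + z_β) / d)².
z_{α/2} + z_β = 1.645 + 1.645 = 3.290.
n = (3.290 / 0.72)² = 4.569² = 20.88.
Round up.

n = 21 pairs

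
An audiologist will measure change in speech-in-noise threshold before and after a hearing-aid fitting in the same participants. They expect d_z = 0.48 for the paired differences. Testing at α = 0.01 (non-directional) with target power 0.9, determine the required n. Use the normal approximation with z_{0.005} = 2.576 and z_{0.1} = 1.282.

For a paired (one-sample on differences) test: n = ((z_{α/2} + z_β) / d)².
z_{α/2} + z_β = 2.576 + 1.282 = 3.858.
n = (3.858 / 0.48)² = 8.037² = 64.60.
Round up.

n = 65 pairs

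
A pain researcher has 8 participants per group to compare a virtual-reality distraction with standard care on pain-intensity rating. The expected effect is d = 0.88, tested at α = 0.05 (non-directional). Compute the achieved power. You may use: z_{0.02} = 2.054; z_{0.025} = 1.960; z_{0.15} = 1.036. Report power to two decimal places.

For two equal groups, power = Φ(d·√(n/2) − z_{α/2}).
d·√(n/2) = 0.88 × √(8/2) = 0.88 × 2.000 = 1.760.
z_β = 1.760 − 1.960 = -0.200.
Power = Φ(-0.200) = 0.421.

power ≈ 0.42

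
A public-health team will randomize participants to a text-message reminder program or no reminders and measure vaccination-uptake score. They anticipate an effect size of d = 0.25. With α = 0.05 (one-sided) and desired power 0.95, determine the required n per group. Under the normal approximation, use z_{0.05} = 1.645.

For two independent groups with equal n: n = 2·((z_{α} + z_β) / d)².
z_{α} + z_β = 1.645 + 1.645 = 3.290.
n = 2 × (3.290 / 0.25)² = 2 × 13.160² = 2 × 173.19 = 346.4.
Round up to the next whole participant.

n = 347 per group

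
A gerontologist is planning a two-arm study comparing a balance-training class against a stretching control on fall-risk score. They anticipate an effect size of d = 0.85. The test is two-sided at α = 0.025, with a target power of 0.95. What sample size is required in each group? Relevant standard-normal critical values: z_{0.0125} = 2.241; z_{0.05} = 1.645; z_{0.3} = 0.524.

n = 42 per group

For two independent groups with equal n: n = 2·((z_{α/2} + z_β) / d)².
z_{α/2} + z_β = 2.241 + 1.645 = 3.886.
n = 2 × (3.886 / 0.85)² = 2 × 4.572² = 2 × 20.90 = 41.8.
Round up to the next whole participant.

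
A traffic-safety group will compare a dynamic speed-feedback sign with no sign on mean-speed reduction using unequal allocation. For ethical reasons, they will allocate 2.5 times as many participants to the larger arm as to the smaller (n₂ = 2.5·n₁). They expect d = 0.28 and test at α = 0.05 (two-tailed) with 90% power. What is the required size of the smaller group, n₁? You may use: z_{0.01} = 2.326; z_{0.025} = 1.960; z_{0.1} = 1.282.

n₁ = 188

With allocation ratio k = n₂/n₁ = 2.5, Var(x̄₁−x̄₂) = σ²(1/n₁ + 1/(k·n₁)) = σ²·(k+1)/(k·n₁).
So n₁ = (1 + 1/k)·((z_{α/2} + z_β)/d)² = 1.400 × (3.242/0.28)².
n₁ = 1.400 × 134.06 = 187.7.
Round up: n₁ = 188, giving n₂ = 2.5 × 188 = 470.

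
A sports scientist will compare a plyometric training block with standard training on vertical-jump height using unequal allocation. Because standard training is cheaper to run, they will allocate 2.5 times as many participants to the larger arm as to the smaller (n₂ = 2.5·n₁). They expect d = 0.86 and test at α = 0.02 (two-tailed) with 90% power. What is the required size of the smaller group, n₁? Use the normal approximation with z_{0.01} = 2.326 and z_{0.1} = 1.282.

With allocation ratio k = n₂/n₁ = 2.5, Var(x̄₁−x̄₂) = σ²(1/n₁ + 1/(k·n₁)) = σ²·(k+1)/(k·n₁).
So n₁ = (1 + 1/k)·((z_{α/2} + z_β)/d)² = 1.400 × (3.608/0.86)².
n₁ = 1.400 × 17.60 = 24.6.
Round up: n₁ = 25, giving n₂ = ⌈2.5 × 25⌉ = ⌈62.5⌉ = 63.

n₁ = 25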